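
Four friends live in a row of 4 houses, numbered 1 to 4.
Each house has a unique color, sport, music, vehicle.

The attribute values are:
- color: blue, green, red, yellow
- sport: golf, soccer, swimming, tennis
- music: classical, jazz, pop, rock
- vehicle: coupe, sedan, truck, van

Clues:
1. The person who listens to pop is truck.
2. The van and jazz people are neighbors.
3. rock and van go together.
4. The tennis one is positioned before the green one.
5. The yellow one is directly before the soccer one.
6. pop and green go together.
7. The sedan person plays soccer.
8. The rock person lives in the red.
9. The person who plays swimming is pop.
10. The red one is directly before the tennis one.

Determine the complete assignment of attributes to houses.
Solution:

House | Color | Sport | Music | Vehicle
---------------------------------------
  1   | red | golf | rock | van
  2   | yellow | tennis | jazz | coupe
  3   | blue | soccer | classical | sedan
  4   | green | swimming | pop | truck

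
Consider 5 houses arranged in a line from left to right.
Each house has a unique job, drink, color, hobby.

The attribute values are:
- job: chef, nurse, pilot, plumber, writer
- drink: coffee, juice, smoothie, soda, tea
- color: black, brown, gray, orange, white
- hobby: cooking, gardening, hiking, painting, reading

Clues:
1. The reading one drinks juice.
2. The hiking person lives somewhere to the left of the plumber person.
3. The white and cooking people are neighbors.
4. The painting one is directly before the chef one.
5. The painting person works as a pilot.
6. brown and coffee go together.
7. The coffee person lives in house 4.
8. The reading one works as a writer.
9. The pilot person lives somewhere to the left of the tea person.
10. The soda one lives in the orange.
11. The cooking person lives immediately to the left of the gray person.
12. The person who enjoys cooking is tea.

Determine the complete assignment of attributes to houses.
Solution:

House | Job | Drink | Color | Hobby
-----------------------------------
  1   | pilot | smoothie | white | painting
  2   | chef | tea | black | cooking
  3   | writer | juice | gray | reading
  4   | nurse | coffee | brown | hiking
  5   | plumber | soda | orange | gardening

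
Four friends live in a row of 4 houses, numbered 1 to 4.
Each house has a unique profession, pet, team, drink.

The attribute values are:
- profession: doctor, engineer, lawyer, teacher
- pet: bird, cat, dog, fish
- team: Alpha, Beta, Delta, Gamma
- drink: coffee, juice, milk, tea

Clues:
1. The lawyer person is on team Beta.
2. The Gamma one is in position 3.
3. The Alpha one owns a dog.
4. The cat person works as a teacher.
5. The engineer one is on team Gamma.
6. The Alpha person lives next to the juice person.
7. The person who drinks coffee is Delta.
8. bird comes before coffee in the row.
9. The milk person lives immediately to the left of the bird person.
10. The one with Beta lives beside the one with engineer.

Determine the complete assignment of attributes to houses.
Solution:

House | Profession | Pet | Team | Drink
---------------------------------------
  1   | doctor | dog | Alpha | milk
  2   | lawyer | bird | Beta | juice
  3   | engineer | fish | Gamma | tea
  4   | teacher | cat | Delta | coffee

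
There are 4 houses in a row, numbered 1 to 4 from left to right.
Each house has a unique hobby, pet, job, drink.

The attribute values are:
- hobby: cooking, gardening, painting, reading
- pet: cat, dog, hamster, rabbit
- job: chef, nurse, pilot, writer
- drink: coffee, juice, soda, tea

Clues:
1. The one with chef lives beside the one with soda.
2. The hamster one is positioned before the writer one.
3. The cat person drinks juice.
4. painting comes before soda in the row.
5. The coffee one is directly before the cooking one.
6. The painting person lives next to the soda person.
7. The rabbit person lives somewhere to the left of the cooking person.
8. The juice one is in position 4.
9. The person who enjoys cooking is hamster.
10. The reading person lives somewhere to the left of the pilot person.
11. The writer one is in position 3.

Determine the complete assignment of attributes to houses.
Solution:

House | Hobby | Pet | Job | Drink
---------------------------------
  1   | painting | rabbit | chef | coffee
  2   | cooking | hamster | nurse | soda
  3   | reading | dog | writer | tea
  4   | gardening | cat | pilot | juice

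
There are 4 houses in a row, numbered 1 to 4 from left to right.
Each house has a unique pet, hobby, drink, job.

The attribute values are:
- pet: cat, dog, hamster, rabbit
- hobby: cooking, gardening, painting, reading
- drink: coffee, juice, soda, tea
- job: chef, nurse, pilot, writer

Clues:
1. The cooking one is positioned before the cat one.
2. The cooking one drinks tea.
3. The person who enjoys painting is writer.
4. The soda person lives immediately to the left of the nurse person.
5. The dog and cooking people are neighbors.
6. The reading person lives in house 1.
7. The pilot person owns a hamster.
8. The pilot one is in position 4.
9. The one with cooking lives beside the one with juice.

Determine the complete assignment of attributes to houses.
Solution:

House | Pet | Hobby | Drink | Job
---------------------------------
  1   | dog | reading | soda | chef
  2   | rabbit | cooking | tea | nurse
  3   | cat | painting | juice | writer
  4   | hamster | gardening | coffee | pilot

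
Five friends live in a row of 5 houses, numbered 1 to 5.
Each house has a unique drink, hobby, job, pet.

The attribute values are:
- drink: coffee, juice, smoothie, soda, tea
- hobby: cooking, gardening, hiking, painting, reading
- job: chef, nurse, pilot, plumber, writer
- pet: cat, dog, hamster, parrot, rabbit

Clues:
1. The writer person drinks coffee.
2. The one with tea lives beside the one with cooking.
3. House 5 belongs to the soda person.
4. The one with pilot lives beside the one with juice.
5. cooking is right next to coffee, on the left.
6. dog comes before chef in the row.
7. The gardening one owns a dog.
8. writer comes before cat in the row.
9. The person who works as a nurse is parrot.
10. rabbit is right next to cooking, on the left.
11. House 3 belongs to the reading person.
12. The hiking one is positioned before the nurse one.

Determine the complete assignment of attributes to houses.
Solution:

House | Drink | Hobby | Job | Pet
---------------------------------
  1   | tea | hiking | pilot | rabbit
  2   | juice | cooking | nurse | parrot
  3   | coffee | reading | writer | hamster
  4   | smoothie | gardening | plumber | dog
  5   | soda | painting | chef | cat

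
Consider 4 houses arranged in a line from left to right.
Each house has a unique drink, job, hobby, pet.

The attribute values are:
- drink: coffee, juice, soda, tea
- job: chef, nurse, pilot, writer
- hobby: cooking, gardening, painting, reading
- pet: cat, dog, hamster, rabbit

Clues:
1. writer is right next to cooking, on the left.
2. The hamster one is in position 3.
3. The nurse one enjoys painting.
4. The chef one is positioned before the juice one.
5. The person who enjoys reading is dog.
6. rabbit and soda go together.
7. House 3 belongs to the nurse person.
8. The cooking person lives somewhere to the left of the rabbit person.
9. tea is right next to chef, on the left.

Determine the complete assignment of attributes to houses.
Solution:

House | Drink | Job | Hobby | Pet
---------------------------------
  1   | tea | writer | reading | dog
  2   | coffee | chef | cooking | cat
  3   | juice | nurse | painting | hamster
  4   | soda | pilot | gardening | rabbit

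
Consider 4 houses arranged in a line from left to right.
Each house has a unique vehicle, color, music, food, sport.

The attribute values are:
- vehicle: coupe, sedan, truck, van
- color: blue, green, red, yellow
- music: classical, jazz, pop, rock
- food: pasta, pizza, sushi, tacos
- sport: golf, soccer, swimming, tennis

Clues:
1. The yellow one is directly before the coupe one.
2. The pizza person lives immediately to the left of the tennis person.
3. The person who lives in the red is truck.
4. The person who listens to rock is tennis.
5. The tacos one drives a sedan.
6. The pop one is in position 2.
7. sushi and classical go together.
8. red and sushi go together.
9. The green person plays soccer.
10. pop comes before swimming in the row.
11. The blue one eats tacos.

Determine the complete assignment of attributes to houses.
Solution:

House | Vehicle | Color | Music | Food | Sport
----------------------------------------------
  1   | van | yellow | jazz | pasta | golf
  2   | coupe | green | pop | pizza | soccer
  3   | sedan | blue | rock | tacos | tennis
  4   | truck | red | classical | sushi | swimming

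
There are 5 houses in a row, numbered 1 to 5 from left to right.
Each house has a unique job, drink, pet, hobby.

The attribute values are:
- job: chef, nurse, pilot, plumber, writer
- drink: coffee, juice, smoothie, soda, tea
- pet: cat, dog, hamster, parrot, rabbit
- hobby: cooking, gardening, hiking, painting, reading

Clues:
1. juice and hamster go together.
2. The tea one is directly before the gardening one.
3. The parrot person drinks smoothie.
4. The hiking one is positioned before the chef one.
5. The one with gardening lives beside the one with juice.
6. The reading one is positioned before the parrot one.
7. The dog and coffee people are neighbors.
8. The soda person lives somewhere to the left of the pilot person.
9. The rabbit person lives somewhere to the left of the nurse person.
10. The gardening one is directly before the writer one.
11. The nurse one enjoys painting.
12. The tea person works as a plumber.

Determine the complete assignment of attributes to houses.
Solution:

House | Job | Drink | Pet | Hobby
---------------------------------
  1   | plumber | tea | dog | hiking
  2   | chef | coffee | rabbit | gardening
  3   | writer | juice | hamster | reading
  4   | nurse | soda | cat | painting
  5   | pilot | smoothie | parrot | cooking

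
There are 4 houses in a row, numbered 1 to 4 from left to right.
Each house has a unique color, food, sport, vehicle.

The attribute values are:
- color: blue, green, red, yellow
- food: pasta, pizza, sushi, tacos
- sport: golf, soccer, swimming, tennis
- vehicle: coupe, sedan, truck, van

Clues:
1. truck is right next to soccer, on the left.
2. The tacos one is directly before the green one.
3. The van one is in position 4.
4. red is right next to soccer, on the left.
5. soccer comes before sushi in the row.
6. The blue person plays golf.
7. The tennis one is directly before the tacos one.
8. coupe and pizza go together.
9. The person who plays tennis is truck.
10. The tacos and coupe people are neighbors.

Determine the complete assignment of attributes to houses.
Solution:

House | Color | Food | Sport | Vehicle
--------------------------------------
  1   | red | pasta | tennis | truck
  2   | yellow | tacos | soccer | sedan
  3   | green | pizza | swimming | coupe
  4   | blue | sushi | golf | van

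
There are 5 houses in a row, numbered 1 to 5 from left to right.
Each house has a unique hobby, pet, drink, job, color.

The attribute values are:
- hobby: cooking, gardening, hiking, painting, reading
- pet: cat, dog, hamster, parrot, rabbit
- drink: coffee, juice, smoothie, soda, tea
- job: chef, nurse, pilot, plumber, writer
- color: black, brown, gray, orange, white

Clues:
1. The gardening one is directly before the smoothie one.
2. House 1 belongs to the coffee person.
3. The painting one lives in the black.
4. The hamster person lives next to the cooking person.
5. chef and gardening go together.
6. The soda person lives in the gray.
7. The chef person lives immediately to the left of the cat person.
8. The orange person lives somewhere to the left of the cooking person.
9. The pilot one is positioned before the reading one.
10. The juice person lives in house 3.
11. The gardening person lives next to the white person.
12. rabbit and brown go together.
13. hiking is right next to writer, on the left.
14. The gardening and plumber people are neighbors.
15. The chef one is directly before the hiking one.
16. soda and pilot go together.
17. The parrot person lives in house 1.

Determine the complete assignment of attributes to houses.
Solution:

House | Hobby | Pet | Drink | Job | Color
-----------------------------------------
  1   | gardening | parrot | coffee | chef | orange
  2   | hiking | cat | smoothie | plumber | white
  3   | painting | hamster | juice | writer | black
  4   | cooking | dog | soda | pilot | gray
  5   | reading | rabbit | tea | nurse | brown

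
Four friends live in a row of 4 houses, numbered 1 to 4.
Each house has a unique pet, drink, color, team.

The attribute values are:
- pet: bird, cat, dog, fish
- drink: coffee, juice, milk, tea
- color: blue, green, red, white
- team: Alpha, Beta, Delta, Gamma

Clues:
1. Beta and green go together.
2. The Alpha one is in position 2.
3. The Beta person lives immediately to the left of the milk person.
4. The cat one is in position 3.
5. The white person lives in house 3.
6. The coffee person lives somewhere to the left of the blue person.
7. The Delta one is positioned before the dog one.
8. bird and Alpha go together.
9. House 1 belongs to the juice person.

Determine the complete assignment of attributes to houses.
Solution:

House | Pet | Drink | Color | Team
----------------------------------
  1   | fish | juice | green | Beta
  2   | bird | milk | red | Alpha
  3   | cat | coffee | white | Delta
  4   | dog | tea | blue | Gamma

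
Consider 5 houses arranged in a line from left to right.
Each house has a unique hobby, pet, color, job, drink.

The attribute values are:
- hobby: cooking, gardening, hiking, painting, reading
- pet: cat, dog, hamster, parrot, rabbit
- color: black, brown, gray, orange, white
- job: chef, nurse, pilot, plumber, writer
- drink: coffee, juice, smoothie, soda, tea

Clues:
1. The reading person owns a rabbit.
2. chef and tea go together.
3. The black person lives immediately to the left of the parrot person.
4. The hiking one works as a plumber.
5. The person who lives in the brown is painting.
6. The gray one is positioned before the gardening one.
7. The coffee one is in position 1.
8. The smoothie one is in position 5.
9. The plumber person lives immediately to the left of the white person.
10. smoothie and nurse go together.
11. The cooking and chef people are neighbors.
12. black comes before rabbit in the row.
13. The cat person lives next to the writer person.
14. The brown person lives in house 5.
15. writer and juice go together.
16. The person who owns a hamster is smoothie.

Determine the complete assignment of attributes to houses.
Solution:

House | Hobby | Pet | Color | Job | Drink
-----------------------------------------
  1   | hiking | cat | black | plumber | coffee
  2   | cooking | parrot | white | writer | juice
  3   | reading | rabbit | gray | chef | tea
  4   | gardening | dog | orange | pilot | soda
  5   | painting | hamster | brown | nurse | smoothie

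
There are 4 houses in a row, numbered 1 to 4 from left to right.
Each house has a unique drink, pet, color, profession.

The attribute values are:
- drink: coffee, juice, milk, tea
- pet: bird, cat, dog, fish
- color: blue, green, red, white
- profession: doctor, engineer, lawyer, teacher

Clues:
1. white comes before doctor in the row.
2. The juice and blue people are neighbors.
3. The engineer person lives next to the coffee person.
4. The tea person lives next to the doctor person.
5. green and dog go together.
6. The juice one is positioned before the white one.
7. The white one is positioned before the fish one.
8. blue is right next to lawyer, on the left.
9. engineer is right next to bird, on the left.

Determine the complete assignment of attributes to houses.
Solution:

House | Drink | Pet | Color | Profession
----------------------------------------
  1   | juice | dog | green | engineer
  2   | coffee | bird | blue | teacher
  3   | tea | cat | white | lawyer
  4   | milk | fish | red | doctor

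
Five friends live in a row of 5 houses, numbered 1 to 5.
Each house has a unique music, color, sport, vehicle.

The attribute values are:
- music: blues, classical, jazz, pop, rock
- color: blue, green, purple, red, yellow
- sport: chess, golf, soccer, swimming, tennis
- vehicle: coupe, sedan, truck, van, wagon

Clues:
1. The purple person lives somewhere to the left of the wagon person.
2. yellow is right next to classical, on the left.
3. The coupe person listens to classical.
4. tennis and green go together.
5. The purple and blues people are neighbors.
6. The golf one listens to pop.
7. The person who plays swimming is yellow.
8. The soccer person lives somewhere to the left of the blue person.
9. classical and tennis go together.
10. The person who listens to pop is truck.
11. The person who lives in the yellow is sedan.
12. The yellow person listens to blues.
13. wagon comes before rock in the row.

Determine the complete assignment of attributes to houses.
Solution:

House | Music | Color | Sport | Vehicle
---------------------------------------
  1   | pop | purple | golf | truck
  2   | blues | yellow | swimming | sedan
  3   | classical | green | tennis | coupe
  4   | jazz | red | soccer | wagon
  5   | rock | blue | chess | van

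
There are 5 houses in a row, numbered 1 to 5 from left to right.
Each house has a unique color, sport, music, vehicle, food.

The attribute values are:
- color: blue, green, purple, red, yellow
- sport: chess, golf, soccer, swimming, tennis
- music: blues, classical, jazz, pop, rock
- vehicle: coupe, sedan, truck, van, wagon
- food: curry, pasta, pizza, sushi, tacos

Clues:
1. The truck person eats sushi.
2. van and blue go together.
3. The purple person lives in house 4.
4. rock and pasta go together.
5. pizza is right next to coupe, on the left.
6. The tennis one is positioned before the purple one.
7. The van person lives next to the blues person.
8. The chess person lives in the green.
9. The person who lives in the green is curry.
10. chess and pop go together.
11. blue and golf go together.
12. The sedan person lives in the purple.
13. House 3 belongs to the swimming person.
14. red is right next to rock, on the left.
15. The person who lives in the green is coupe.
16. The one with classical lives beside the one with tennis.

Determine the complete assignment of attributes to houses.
Solution:

House | Color | Sport | Music | Vehicle | Food
----------------------------------------------
  1   | blue | golf | classical | van | tacos
  2   | red | tennis | blues | truck | sushi
  3   | yellow | swimming | rock | wagon | pasta
  4   | purple | soccer | jazz | sedan | pizza
  5   | green | chess | pop | coupe | curry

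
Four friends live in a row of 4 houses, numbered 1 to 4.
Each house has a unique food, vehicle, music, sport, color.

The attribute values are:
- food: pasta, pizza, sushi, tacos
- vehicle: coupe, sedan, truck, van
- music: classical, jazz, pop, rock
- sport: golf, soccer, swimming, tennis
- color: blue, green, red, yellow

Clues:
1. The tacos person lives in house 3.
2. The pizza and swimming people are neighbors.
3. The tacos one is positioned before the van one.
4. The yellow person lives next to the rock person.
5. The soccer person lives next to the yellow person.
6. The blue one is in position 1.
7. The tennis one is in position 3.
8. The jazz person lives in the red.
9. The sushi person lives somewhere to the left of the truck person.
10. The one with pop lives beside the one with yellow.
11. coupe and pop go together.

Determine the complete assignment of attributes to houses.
Solution:

House | Food | Vehicle | Music | Sport | Color
----------------------------------------------
  1   | pizza | coupe | pop | soccer | blue
  2   | sushi | sedan | classical | swimming | yellow
  3   | tacos | truck | rock | tennis | green
  4   | pasta | van | jazz | golf | red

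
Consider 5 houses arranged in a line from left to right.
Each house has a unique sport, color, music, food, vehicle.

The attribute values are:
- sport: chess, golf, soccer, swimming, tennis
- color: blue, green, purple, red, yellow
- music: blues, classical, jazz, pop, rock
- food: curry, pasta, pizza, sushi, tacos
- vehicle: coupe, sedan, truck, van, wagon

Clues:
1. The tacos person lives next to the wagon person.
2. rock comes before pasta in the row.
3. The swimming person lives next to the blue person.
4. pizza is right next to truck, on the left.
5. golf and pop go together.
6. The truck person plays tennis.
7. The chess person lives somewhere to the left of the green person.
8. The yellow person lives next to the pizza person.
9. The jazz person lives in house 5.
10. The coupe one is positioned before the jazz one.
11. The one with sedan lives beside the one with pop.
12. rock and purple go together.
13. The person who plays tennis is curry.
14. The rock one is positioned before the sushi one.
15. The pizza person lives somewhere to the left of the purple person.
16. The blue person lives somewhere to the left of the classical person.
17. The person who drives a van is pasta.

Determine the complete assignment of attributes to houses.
Solution:

House | Sport | Color | Music | Food | Vehicle
----------------------------------------------
  1   | swimming | yellow | blues | tacos | sedan
  2   | golf | blue | pop | pizza | wagon
  3   | tennis | purple | rock | curry | truck
  4   | chess | red | classical | sushi | coupe
  5   | soccer | green | jazz | pasta | van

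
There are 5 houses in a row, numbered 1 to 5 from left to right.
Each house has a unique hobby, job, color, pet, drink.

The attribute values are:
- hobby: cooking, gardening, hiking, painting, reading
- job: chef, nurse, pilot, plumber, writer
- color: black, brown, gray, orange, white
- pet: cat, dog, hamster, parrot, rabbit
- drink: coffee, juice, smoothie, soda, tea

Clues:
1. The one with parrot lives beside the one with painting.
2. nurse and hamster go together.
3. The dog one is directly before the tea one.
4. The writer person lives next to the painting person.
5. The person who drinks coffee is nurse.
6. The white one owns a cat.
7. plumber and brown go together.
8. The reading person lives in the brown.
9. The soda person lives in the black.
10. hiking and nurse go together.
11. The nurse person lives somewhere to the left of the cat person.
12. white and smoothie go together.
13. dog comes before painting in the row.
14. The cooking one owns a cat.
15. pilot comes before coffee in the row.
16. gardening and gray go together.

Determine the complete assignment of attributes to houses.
Solution:

House | Hobby | Job | Color | Pet | Drink
-----------------------------------------
  1   | reading | plumber | brown | dog | juice
  2   | gardening | writer | gray | parrot | tea
  3   | painting | pilot | black | rabbit | soda
  4   | hiking | nurse | orange | hamster | coffee
  5   | cooking | chef | white | cat | smoothie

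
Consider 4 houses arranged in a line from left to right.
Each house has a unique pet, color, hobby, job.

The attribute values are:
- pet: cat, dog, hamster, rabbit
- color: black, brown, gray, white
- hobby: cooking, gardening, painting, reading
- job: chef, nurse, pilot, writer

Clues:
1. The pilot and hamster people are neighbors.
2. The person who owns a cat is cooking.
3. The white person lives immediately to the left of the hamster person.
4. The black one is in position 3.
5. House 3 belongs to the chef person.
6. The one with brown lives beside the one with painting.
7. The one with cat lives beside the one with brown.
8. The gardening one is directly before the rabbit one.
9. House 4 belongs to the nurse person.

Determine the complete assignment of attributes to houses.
Solution:

House | Pet | Color | Hobby | Job
---------------------------------
  1   | cat | white | cooking | pilot
  2   | hamster | brown | gardening | writer
  3   | rabbit | black | painting | chef
  4   | dog | gray | reading | nurse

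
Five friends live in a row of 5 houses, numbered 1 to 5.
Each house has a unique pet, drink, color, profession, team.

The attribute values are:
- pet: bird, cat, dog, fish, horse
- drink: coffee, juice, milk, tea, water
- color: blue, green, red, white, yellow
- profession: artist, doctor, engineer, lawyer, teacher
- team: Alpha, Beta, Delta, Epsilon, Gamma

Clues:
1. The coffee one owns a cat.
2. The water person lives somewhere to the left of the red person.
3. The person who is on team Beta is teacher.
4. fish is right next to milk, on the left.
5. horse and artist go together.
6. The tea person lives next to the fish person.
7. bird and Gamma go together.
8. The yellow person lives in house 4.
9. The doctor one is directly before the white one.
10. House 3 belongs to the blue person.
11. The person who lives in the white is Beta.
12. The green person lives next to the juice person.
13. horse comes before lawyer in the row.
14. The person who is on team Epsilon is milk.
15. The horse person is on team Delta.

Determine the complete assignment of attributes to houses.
Solution:

House | Pet | Drink | Color | Profession | Team
-----------------------------------------------
  1   | bird | tea | green | doctor | Gamma
  2   | fish | juice | white | teacher | Beta
  3   | dog | milk | blue | engineer | Epsilon
  4   | horse | water | yellow | artist | Delta
  5   | cat | coffee | red | lawyer | Alpha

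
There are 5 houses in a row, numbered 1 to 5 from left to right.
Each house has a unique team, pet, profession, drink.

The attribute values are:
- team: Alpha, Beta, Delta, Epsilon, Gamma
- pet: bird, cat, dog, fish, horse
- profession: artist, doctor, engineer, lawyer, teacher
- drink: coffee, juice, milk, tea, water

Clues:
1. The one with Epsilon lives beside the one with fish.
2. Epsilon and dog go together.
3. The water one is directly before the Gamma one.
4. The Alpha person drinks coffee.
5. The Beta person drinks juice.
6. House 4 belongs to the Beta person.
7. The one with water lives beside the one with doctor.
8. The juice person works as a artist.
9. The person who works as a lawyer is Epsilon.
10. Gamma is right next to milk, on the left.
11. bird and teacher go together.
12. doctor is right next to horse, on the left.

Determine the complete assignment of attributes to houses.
Solution:

House | Team | Pet | Profession | Drink
---------------------------------------
  1   | Epsilon | dog | lawyer | water
  2   | Gamma | fish | doctor | tea
  3   | Delta | horse | engineer | milk
  4   | Beta | cat | artist | juice
  5   | Alpha | bird | teacher | coffee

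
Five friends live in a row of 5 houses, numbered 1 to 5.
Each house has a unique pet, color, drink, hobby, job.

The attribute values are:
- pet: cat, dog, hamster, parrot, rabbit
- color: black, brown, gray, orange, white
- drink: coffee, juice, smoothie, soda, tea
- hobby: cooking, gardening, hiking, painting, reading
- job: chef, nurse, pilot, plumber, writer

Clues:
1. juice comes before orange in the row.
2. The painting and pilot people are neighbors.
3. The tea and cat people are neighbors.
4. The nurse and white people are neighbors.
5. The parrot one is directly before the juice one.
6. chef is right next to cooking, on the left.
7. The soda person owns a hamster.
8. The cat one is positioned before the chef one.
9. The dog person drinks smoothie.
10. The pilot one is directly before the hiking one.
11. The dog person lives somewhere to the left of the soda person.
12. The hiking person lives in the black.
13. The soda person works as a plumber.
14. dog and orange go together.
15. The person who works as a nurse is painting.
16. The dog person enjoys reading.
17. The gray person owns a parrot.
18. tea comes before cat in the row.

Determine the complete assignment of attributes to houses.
Solution:

House | Pet | Color | Drink | Hobby | Job
-----------------------------------------
  1   | parrot | gray | tea | painting | nurse
  2   | cat | white | juice | gardening | pilot
  3   | rabbit | black | coffee | hiking | writer
  4   | dog | orange | smoothie | reading | chef
  5   | hamster | brown | soda | cooking | plumber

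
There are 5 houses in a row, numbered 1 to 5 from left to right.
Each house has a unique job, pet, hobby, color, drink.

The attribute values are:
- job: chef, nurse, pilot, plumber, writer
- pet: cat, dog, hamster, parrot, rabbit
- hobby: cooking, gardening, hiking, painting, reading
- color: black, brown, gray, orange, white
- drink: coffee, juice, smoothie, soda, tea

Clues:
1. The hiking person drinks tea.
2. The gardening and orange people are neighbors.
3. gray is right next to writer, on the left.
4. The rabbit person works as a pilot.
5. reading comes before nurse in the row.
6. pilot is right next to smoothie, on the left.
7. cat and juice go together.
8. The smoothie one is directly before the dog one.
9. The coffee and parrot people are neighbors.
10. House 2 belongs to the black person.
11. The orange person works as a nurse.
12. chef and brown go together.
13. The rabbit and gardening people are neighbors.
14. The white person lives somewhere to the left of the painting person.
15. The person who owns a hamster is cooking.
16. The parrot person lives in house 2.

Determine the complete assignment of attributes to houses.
Solution:

House | Job | Pet | Hobby | Color | Drink
-----------------------------------------
  1   | pilot | rabbit | reading | gray | coffee
  2   | writer | parrot | gardening | black | smoothie
  3   | nurse | dog | hiking | orange | tea
  4   | plumber | hamster | cooking | white | soda
  5   | chef | cat | painting | brown | juice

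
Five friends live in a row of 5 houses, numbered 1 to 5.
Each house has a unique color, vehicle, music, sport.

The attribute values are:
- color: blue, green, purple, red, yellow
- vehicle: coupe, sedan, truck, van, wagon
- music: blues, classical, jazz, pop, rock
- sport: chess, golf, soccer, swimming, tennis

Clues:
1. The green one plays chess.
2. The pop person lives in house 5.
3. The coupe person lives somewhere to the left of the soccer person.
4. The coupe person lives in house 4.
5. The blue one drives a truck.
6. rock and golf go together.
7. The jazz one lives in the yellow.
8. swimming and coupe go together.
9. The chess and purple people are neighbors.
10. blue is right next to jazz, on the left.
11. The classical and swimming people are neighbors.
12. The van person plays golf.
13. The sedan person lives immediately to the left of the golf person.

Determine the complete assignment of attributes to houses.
Solution:

House | Color | Vehicle | Music | Sport
---------------------------------------
  1   | green | sedan | blues | chess
  2   | purple | van | rock | golf
  3   | blue | truck | classical | tennis
  4   | yellow | coupe | jazz | swimming
  5   | red | wagon | pop | soccer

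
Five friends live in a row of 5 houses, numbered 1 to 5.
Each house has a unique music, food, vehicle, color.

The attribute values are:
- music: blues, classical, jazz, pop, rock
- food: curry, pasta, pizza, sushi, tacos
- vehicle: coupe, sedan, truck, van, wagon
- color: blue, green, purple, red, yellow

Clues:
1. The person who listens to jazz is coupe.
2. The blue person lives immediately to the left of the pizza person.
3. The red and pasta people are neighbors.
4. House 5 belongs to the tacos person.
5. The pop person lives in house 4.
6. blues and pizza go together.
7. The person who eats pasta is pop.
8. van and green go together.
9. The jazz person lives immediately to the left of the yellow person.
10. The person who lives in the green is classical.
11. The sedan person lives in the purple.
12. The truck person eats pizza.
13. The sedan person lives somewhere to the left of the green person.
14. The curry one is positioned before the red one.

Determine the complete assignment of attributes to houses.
Solution:

House | Music | Food | Vehicle | Color
--------------------------------------
  1   | jazz | curry | coupe | blue
  2   | blues | pizza | truck | yellow
  3   | rock | sushi | wagon | red
  4   | pop | pasta | sedan | purple
  5   | classical | tacos | van | green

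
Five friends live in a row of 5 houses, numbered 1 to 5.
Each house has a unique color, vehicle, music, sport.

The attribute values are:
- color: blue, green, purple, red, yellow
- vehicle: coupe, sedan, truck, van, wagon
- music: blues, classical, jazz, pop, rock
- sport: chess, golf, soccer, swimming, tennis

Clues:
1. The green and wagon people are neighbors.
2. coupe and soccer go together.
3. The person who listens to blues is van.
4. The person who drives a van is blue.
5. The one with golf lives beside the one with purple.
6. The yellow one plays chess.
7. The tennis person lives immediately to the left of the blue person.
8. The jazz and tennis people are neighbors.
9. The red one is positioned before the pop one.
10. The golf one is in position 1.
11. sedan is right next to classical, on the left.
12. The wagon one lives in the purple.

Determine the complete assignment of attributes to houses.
Solution:

House | Color | Vehicle | Music | Sport
---------------------------------------
  1   | green | sedan | jazz | golf
  2   | purple | wagon | classical | tennis
  3   | blue | van | blues | swimming
  4   | red | coupe | rock | soccer
  5   | yellow | truck | pop | chess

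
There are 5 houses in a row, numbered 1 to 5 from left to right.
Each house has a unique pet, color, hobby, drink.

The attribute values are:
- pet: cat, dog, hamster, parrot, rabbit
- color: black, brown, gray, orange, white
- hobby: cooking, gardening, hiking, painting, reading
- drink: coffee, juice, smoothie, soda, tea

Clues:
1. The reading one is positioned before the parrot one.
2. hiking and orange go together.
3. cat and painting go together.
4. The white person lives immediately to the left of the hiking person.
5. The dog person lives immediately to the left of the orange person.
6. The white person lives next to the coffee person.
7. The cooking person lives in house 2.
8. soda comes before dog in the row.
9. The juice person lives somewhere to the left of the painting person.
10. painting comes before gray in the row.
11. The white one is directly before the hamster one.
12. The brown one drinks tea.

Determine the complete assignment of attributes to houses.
Solution:

House | Pet | Color | Hobby | Drink
-----------------------------------
  1   | rabbit | black | reading | soda
  2   | dog | white | cooking | juice
  3   | hamster | orange | hiking | coffee
  4   | cat | brown | painting | tea
  5   | parrot | gray | gardening | smoothie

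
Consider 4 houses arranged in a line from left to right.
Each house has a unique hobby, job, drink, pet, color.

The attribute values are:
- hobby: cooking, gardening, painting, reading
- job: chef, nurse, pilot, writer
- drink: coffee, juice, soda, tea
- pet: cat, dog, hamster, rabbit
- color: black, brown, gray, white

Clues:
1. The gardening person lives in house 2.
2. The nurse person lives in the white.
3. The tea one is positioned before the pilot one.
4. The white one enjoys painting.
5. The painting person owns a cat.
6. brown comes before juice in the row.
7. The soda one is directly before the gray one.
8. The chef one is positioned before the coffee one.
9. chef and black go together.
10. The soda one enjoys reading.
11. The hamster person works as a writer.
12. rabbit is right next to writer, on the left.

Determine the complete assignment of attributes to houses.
Solution:

House | Hobby | Job | Drink | Pet | Color
-----------------------------------------
  1   | reading | chef | soda | rabbit | black
  2   | gardening | writer | tea | hamster | gray
  3   | cooking | pilot | coffee | dog | brown
  4   | painting | nurse | juice | cat | white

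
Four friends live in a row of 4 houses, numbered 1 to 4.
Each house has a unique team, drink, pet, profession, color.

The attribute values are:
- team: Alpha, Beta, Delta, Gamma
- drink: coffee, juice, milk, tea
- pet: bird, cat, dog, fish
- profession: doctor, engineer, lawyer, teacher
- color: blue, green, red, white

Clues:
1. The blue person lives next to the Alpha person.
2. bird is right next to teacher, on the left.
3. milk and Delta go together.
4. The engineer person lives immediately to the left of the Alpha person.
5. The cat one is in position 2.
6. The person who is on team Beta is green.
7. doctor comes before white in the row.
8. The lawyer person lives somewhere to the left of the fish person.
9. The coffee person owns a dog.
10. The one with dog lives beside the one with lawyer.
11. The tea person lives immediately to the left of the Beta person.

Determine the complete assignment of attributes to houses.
Solution:

House | Team | Drink | Pet | Profession | Color
-----------------------------------------------
  1   | Gamma | coffee | dog | engineer | blue
  2   | Alpha | tea | cat | lawyer | red
  3   | Beta | juice | bird | doctor | green
  4   | Delta | milk | fish | teacher | white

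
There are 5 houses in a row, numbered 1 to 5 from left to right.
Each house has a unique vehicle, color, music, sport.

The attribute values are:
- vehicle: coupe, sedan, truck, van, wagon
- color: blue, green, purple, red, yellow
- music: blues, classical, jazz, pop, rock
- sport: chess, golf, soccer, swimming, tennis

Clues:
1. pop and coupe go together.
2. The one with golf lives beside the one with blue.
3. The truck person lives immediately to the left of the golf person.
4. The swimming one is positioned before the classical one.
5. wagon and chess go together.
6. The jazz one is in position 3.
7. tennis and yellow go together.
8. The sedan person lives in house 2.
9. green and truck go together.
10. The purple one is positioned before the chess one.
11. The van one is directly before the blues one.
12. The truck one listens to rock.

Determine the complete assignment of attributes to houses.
Solution:

House | Vehicle | Color | Music | Sport
---------------------------------------
  1   | truck | green | rock | swimming
  2   | sedan | purple | classical | golf
  3   | van | blue | jazz | soccer
  4   | wagon | red | blues | chess
  5   | coupe | yellow | pop | tennis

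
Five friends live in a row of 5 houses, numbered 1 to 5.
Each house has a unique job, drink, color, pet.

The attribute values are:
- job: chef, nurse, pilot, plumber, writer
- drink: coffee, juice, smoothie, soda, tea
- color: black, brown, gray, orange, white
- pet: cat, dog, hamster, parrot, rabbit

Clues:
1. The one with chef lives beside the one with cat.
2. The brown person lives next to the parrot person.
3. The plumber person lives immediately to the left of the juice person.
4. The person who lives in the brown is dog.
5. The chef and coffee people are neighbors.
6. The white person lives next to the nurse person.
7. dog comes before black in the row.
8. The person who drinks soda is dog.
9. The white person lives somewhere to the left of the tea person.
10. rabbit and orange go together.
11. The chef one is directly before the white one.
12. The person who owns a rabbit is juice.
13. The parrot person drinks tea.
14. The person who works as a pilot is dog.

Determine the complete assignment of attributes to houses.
Solution:

House | Job | Drink | Color | Pet
---------------------------------
  1   | chef | smoothie | gray | hamster
  2   | plumber | coffee | white | cat
  3   | nurse | juice | orange | rabbit
  4   | pilot | soda | brown | dog
  5   | writer | tea | black | parrot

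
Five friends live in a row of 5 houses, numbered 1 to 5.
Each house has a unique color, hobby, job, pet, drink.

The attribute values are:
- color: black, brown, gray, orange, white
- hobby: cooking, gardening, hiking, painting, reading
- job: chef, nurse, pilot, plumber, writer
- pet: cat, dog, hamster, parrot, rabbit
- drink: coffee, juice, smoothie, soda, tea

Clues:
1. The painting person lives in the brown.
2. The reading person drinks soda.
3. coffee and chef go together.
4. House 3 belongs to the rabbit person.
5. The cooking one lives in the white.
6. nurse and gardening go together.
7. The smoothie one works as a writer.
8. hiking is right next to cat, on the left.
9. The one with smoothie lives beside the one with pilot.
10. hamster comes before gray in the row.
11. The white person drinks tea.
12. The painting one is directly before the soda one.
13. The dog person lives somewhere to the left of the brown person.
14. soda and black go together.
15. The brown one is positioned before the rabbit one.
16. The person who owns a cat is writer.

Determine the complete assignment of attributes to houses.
Solution:

House | Color | Hobby | Job | Pet | Drink
-----------------------------------------
  1   | orange | hiking | chef | dog | coffee
  2   | brown | painting | writer | cat | smoothie
  3   | black | reading | pilot | rabbit | soda
  4   | white | cooking | plumber | hamster | tea
  5   | gray | gardening | nurse | parrot | juice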